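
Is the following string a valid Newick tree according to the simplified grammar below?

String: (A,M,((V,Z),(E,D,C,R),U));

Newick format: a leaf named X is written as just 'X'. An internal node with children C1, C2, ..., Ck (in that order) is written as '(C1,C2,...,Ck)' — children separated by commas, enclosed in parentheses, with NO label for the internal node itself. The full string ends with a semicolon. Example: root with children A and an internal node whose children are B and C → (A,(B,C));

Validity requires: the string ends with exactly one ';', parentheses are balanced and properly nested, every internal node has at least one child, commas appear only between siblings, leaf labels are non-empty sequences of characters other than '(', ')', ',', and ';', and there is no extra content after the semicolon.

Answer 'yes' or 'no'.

Answer: yes

Derivation:
Input: (A,M,((V,Z),(E,D,C,R),U));
Paren balance: 4 '(' vs 4 ')' OK
Ends with single ';': True
Full parse: OK
Valid: True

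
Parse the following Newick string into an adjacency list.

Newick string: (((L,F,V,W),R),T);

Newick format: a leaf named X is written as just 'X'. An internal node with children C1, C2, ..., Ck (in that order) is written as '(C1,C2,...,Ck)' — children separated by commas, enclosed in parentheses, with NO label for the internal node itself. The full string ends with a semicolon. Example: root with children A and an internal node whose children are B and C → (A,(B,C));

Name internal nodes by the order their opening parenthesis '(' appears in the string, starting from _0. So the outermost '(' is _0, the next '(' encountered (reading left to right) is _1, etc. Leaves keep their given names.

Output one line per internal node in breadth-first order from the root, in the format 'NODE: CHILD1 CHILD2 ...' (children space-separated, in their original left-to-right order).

Input: (((L,F,V,W),R),T);
Scanning left-to-right, naming '(' by encounter order:
  pos 0: '(' -> open internal node _0 (depth 1)
  pos 1: '(' -> open internal node _1 (depth 2)
  pos 2: '(' -> open internal node _2 (depth 3)
  pos 10: ')' -> close internal node _2 (now at depth 2)
  pos 13: ')' -> close internal node _1 (now at depth 1)
  pos 16: ')' -> close internal node _0 (now at depth 0)
Total internal nodes: 3
BFS adjacency from root:
  _0: _1 T
  _1: _2 R
  _2: L F V W

Answer: _0: _1 T
_1: _2 R
_2: L F V W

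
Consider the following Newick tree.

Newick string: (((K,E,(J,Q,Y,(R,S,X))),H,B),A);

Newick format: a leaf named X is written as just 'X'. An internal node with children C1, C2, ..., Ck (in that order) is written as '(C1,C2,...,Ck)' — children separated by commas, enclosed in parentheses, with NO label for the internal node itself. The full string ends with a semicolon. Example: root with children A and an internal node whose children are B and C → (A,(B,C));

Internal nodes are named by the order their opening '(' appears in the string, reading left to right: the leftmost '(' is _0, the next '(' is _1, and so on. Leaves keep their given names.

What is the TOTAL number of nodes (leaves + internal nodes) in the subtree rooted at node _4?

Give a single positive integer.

Newick: (((K,E,(J,Q,Y,(R,S,X))),H,B),A);
Locate _4: it is the '(' at position 14 (the 5th '(' reading left to right).
Query: subtree rooted at _4
_4: subtree_size = 1 + 3
  R: subtree_size = 1 + 0
  S: subtree_size = 1 + 0
  X: subtree_size = 1 + 0
Total subtree size of _4: 4

Answer: 4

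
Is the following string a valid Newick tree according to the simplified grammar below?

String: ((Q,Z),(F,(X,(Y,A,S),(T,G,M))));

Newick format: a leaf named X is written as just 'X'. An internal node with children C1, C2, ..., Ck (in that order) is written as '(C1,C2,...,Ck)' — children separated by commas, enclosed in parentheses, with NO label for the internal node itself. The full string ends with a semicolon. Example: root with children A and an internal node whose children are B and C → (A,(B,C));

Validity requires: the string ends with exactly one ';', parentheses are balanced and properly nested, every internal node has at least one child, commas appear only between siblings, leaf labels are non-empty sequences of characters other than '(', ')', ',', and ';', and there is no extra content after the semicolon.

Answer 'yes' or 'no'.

Input: ((Q,Z),(F,(X,(Y,A,S),(T,G,M))));
Paren balance: 6 '(' vs 6 ')' OK
Ends with single ';': True
Full parse: OK
Valid: True

Answer: yes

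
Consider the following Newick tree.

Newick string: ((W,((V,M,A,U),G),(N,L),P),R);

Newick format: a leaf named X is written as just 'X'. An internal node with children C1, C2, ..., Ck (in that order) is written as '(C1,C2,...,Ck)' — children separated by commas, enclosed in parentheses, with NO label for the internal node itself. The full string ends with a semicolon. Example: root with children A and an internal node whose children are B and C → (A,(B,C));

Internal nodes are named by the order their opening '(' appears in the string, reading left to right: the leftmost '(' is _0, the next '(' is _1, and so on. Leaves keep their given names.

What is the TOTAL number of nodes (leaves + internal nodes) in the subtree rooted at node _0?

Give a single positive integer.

Answer: 15

Derivation:
Newick: ((W,((V,M,A,U),G),(N,L),P),R);
Locate _0: it is the '(' at position 0 (the 1st '(' reading left to right).
Query: subtree rooted at _0
_0: subtree_size = 1 + 14
  _1: subtree_size = 1 + 12
    W: subtree_size = 1 + 0
    _2: subtree_size = 1 + 6
      _3: subtree_size = 1 + 4
        V: subtree_size = 1 + 0
        M: subtree_size = 1 + 0
        A: subtree_size = 1 + 0
        U: subtree_size = 1 + 0
      G: subtree_size = 1 + 0
    _4: subtree_size = 1 + 2
      N: subtree_size = 1 + 0
      L: subtree_size = 1 + 0
    P: subtree_size = 1 + 0
  R: subtree_size = 1 + 0
Total subtree size of _0: 15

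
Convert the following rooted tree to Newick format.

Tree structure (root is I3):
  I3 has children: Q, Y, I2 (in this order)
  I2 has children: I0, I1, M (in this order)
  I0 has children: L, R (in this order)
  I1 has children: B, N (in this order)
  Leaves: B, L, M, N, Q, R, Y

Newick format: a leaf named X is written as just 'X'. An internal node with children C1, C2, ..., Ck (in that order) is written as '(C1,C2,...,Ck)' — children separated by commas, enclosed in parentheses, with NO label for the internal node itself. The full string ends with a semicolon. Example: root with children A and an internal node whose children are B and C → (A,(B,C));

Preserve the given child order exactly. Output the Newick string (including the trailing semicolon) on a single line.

internal I3 with children ['Q', 'Y', 'I2']
  leaf 'Q' → 'Q'
  leaf 'Y' → 'Y'
  internal I2 with children ['I0', 'I1', 'M']
    internal I0 with children ['L', 'R']
      leaf 'L' → 'L'
      leaf 'R' → 'R'
    → '(L,R)'
    internal I1 with children ['B', 'N']
      leaf 'B' → 'B'
      leaf 'N' → 'N'
    → '(B,N)'
    leaf 'M' → 'M'
  → '((L,R),(B,N),M)'
→ '(Q,Y,((L,R),(B,N),M))'
Final: (Q,Y,((L,R),(B,N),M));

Answer: (Q,Y,((L,R),(B,N),M));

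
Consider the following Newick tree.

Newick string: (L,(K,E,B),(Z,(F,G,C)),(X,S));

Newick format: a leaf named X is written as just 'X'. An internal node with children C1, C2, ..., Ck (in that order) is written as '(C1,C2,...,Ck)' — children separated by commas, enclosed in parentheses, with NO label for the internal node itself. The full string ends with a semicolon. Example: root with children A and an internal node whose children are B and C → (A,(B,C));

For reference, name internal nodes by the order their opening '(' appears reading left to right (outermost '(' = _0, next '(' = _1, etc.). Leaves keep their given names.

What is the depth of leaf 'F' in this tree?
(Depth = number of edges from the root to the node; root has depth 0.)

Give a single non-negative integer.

Answer: 3

Derivation:
Newick: (L,(K,E,B),(Z,(F,G,C)),(X,S));
Naming internals by '(' encounter order: outermost '(' = _0, next = _1, ...
Query node: F
Path from root: _0 -> _2 -> _3 -> F
Depth of F: 3 (number of edges from root)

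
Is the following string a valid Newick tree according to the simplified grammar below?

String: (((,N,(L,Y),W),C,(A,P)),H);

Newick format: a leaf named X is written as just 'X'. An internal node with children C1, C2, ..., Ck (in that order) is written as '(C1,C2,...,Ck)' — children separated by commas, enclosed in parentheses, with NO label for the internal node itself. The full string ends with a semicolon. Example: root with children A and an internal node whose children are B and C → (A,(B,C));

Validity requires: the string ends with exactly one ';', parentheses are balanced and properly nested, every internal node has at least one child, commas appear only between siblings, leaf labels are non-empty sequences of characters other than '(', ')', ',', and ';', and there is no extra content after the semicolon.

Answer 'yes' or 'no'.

Answer: no

Derivation:
Input: (((,N,(L,Y),W),C,(A,P)),H);
Paren balance: 5 '(' vs 5 ')' OK
Ends with single ';': True
Full parse: FAILS (empty leaf label at pos 3)
Valid: False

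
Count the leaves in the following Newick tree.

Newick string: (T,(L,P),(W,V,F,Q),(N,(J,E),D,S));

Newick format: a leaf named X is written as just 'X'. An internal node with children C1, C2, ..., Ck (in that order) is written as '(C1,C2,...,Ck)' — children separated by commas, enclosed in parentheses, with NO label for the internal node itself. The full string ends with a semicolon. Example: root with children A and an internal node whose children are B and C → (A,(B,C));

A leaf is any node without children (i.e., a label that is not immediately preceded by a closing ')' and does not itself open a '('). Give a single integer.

Newick: (T,(L,P),(W,V,F,Q),(N,(J,E),D,S));
Scan left-to-right; a leaf is any maximal label run not followed by '(':
  pos 1: leaf 'T' → count = 1
  pos 4: leaf 'L' → count = 2
  pos 6: leaf 'P' → count = 3
  pos 10: leaf 'W' → count = 4
  pos 12: leaf 'V' → count = 5
  pos 14: leaf 'F' → count = 6
  pos 16: leaf 'Q' → count = 7
  pos 20: leaf 'N' → count = 8
  pos 23: leaf 'J' → count = 9
  pos 25: leaf 'E' → count = 10
  pos 28: leaf 'D' → count = 11
  pos 30: leaf 'S' → count = 12
Total leaves: 12

Answer: 12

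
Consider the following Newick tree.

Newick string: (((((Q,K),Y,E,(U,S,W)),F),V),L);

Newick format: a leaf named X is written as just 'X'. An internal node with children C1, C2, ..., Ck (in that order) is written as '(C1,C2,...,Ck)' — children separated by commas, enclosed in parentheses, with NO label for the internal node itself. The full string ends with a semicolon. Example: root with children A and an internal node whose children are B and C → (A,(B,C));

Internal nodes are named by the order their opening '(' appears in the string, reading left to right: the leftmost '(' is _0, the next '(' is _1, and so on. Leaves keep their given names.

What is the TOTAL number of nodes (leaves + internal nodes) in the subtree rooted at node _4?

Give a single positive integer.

Newick: (((((Q,K),Y,E,(U,S,W)),F),V),L);
Locate _4: it is the '(' at position 4 (the 5th '(' reading left to right).
Query: subtree rooted at _4
_4: subtree_size = 1 + 2
  Q: subtree_size = 1 + 0
  K: subtree_size = 1 + 0
Total subtree size of _4: 3

Answer: 3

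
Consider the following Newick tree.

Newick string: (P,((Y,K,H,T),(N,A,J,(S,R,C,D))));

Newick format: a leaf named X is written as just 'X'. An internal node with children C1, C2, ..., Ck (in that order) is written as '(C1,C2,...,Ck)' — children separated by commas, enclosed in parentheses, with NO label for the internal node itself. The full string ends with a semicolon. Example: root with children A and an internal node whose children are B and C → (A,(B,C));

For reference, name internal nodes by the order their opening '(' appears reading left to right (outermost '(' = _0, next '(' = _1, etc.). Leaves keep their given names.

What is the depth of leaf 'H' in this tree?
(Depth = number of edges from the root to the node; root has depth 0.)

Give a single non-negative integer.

Answer: 3

Derivation:
Newick: (P,((Y,K,H,T),(N,A,J,(S,R,C,D))));
Naming internals by '(' encounter order: outermost '(' = _0, next = _1, ...
Query node: H
Path from root: _0 -> _1 -> _2 -> H
Depth of H: 3 (number of edges from root)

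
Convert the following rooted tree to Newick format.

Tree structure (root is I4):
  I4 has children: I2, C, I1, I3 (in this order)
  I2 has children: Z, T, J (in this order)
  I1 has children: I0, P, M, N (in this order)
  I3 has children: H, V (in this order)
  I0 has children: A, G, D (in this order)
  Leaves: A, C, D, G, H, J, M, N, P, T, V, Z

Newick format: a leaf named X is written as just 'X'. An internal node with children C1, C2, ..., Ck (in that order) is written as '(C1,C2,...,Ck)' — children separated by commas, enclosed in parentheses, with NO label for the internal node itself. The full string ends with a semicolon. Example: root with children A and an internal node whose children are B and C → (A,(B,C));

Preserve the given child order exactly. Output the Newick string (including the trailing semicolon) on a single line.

internal I4 with children ['I2', 'C', 'I1', 'I3']
  internal I2 with children ['Z', 'T', 'J']
    leaf 'Z' → 'Z'
    leaf 'T' → 'T'
    leaf 'J' → 'J'
  → '(Z,T,J)'
  leaf 'C' → 'C'
  internal I1 with children ['I0', 'P', 'M', 'N']
    internal I0 with children ['A', 'G', 'D']
      leaf 'A' → 'A'
      leaf 'G' → 'G'
      leaf 'D' → 'D'
    → '(A,G,D)'
    leaf 'P' → 'P'
    leaf 'M' → 'M'
    leaf 'N' → 'N'
  → '((A,G,D),P,M,N)'
  internal I3 with children ['H', 'V']
    leaf 'H' → 'H'
    leaf 'V' → 'V'
  → '(H,V)'
→ '((Z,T,J),C,((A,G,D),P,M,N),(H,V))'
Final: ((Z,T,J),C,((A,G,D),P,M,N),(H,V));

Answer: ((Z,T,J),C,((A,G,D),P,M,N),(H,V));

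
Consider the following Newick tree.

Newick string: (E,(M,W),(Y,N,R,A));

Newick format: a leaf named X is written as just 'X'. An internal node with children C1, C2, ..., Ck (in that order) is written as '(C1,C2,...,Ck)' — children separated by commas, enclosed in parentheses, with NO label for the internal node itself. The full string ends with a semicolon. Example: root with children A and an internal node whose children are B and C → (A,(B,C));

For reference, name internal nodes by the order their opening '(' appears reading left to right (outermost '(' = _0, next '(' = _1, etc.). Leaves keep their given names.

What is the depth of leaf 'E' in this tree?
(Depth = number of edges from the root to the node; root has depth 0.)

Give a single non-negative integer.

Newick: (E,(M,W),(Y,N,R,A));
Naming internals by '(' encounter order: outermost '(' = _0, next = _1, ...
Query node: E
Path from root: _0 -> E
Depth of E: 1 (number of edges from root)

Answer: 1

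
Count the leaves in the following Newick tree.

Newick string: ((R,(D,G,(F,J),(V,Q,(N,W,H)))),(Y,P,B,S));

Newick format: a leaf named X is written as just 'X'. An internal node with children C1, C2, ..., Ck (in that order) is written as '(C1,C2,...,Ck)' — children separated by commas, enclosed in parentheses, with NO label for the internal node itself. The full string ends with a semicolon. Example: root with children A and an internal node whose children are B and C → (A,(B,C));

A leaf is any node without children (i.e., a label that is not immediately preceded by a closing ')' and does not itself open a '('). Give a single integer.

Newick: ((R,(D,G,(F,J),(V,Q,(N,W,H)))),(Y,P,B,S));
Scan left-to-right; a leaf is any maximal label run not followed by '(':
  pos 2: leaf 'R' → count = 1
  pos 5: leaf 'D' → count = 2
  pos 7: leaf 'G' → count = 3
  pos 10: leaf 'F' → count = 4
  pos 12: leaf 'J' → count = 5
  pos 16: leaf 'V' → count = 6
  pos 18: leaf 'Q' → count = 7
  pos 21: leaf 'N' → count = 8
  pos 23: leaf 'W' → count = 9
  pos 25: leaf 'H' → count = 10
  pos 32: leaf 'Y' → count = 11
  pos 34: leaf 'P' → count = 12
  pos 36: leaf 'B' → count = 13
  pos 38: leaf 'S' → count = 14
Total leaves: 14

Answer: 14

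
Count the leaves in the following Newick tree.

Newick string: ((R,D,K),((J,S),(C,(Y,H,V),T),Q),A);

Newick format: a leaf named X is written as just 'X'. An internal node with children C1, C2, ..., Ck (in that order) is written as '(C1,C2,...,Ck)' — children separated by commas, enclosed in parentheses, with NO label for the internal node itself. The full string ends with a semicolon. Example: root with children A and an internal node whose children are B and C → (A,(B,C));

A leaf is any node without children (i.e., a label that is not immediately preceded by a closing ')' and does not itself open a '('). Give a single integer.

Newick: ((R,D,K),((J,S),(C,(Y,H,V),T),Q),A);
Scan left-to-right; a leaf is any maximal label run not followed by '(':
  pos 2: leaf 'R' → count = 1
  pos 4: leaf 'D' → count = 2
  pos 6: leaf 'K' → count = 3
  pos 11: leaf 'J' → count = 4
  pos 13: leaf 'S' → count = 5
  pos 17: leaf 'C' → count = 6
  pos 20: leaf 'Y' → count = 7
  pos 22: leaf 'H' → count = 8
  pos 24: leaf 'V' → count = 9
  pos 27: leaf 'T' → count = 10
  pos 30: leaf 'Q' → count = 11
  pos 33: leaf 'A' → count = 12
Total leaves: 12

Answer: 12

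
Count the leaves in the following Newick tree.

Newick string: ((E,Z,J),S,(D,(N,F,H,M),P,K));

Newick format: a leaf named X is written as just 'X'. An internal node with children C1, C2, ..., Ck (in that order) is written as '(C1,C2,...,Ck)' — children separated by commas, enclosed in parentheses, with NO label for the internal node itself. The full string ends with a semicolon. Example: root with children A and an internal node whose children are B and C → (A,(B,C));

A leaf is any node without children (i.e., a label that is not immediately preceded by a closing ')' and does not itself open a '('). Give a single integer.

Newick: ((E,Z,J),S,(D,(N,F,H,M),P,K));
Scan left-to-right; a leaf is any maximal label run not followed by '(':
  pos 2: leaf 'E' → count = 1
  pos 4: leaf 'Z' → count = 2
  pos 6: leaf 'J' → count = 3
  pos 9: leaf 'S' → count = 4
  pos 12: leaf 'D' → count = 5
  pos 15: leaf 'N' → count = 6
  pos 17: leaf 'F' → count = 7
  pos 19: leaf 'H' → count = 8
  pos 21: leaf 'M' → count = 9
  pos 24: leaf 'P' → count = 10
  pos 26: leaf 'K' → count = 11
Total leaves: 11

Answer: 11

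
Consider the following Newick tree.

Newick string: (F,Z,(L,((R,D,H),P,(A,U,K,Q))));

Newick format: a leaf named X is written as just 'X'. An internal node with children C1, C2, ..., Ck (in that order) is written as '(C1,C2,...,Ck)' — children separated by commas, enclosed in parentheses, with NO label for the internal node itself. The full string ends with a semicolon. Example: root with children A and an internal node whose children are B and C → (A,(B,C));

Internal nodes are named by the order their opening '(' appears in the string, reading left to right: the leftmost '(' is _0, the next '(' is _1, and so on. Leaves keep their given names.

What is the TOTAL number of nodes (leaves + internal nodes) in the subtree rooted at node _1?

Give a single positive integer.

Newick: (F,Z,(L,((R,D,H),P,(A,U,K,Q))));
Locate _1: it is the '(' at position 5 (the 2nd '(' reading left to right).
Query: subtree rooted at _1
_1: subtree_size = 1 + 12
  L: subtree_size = 1 + 0
  _2: subtree_size = 1 + 10
    _3: subtree_size = 1 + 3
      R: subtree_size = 1 + 0
      D: subtree_size = 1 + 0
      H: subtree_size = 1 + 0
    P: subtree_size = 1 + 0
    _4: subtree_size = 1 + 4
      A: subtree_size = 1 + 0
      U: subtree_size = 1 + 0
      K: subtree_size = 1 + 0
      Q: subtree_size = 1 + 0
Total subtree size of _1: 13

Answer: 13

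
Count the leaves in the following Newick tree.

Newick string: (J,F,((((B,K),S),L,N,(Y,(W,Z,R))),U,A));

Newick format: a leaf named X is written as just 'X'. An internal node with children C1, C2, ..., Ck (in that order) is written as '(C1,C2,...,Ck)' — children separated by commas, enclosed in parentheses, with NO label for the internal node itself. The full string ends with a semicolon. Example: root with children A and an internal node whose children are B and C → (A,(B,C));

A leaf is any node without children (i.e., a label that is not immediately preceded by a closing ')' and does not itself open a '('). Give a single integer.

Answer: 13

Derivation:
Newick: (J,F,((((B,K),S),L,N,(Y,(W,Z,R))),U,A));
Scan left-to-right; a leaf is any maximal label run not followed by '(':
  pos 1: leaf 'J' → count = 1
  pos 3: leaf 'F' → count = 2
  pos 9: leaf 'B' → count = 3
  pos 11: leaf 'K' → count = 4
  pos 14: leaf 'S' → count = 5
  pos 17: leaf 'L' → count = 6
  pos 19: leaf 'N' → count = 7
  pos 22: leaf 'Y' → count = 8
  pos 25: leaf 'W' → count = 9
  pos 27: leaf 'Z' → count = 10
  pos 29: leaf 'R' → count = 11
  pos 34: leaf 'U' → count = 12
  pos 36: leaf 'A' → count = 13
Total leaves: 13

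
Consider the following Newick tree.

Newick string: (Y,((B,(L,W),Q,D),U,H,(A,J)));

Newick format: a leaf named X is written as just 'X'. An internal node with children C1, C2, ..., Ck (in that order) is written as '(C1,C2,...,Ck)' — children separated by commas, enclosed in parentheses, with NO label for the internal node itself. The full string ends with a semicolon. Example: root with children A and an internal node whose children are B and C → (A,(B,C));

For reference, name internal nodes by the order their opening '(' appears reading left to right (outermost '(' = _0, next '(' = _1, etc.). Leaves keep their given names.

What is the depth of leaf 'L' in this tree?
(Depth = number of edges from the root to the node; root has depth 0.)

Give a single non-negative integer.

Newick: (Y,((B,(L,W),Q,D),U,H,(A,J)));
Naming internals by '(' encounter order: outermost '(' = _0, next = _1, ...
Query node: L
Path from root: _0 -> _1 -> _2 -> _3 -> L
Depth of L: 4 (number of edges from root)

Answer: 4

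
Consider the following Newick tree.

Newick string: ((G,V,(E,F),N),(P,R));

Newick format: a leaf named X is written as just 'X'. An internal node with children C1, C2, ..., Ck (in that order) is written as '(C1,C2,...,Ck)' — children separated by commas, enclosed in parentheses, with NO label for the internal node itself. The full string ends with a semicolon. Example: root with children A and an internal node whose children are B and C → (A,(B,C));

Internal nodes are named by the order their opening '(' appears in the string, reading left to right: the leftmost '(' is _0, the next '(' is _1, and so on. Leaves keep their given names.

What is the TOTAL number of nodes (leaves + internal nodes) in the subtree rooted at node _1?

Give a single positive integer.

Newick: ((G,V,(E,F),N),(P,R));
Locate _1: it is the '(' at position 1 (the 2nd '(' reading left to right).
Query: subtree rooted at _1
_1: subtree_size = 1 + 6
  G: subtree_size = 1 + 0
  V: subtree_size = 1 + 0
  _2: subtree_size = 1 + 2
    E: subtree_size = 1 + 0
    F: subtree_size = 1 + 0
  N: subtree_size = 1 + 0
Total subtree size of _1: 7

Answer: 7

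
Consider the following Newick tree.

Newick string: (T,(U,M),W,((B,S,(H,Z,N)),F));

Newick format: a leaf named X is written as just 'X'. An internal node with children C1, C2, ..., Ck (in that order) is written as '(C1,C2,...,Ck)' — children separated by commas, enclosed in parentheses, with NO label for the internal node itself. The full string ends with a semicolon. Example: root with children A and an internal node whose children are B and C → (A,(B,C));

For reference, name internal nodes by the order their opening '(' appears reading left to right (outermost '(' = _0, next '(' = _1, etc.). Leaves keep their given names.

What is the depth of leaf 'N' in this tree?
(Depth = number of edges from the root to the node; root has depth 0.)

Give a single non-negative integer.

Answer: 4

Derivation:
Newick: (T,(U,M),W,((B,S,(H,Z,N)),F));
Naming internals by '(' encounter order: outermost '(' = _0, next = _1, ...
Query node: N
Path from root: _0 -> _2 -> _3 -> _4 -> N
Depth of N: 4 (number of edges from root)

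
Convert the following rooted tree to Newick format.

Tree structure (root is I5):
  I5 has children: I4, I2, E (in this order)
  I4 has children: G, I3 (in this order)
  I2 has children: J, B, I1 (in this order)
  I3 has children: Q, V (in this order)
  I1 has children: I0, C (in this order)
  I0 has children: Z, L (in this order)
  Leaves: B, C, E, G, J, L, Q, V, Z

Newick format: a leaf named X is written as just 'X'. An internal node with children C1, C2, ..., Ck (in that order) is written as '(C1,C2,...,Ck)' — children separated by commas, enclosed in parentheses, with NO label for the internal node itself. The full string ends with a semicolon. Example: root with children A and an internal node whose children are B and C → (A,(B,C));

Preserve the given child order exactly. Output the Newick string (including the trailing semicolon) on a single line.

internal I5 with children ['I4', 'I2', 'E']
  internal I4 with children ['G', 'I3']
    leaf 'G' → 'G'
    internal I3 with children ['Q', 'V']
      leaf 'Q' → 'Q'
      leaf 'V' → 'V'
    → '(Q,V)'
  → '(G,(Q,V))'
  internal I2 with children ['J', 'B', 'I1']
    leaf 'J' → 'J'
    leaf 'B' → 'B'
    internal I1 with children ['I0', 'C']
      internal I0 with children ['Z', 'L']
        leaf 'Z' → 'Z'
        leaf 'L' → 'L'
      → '(Z,L)'
      leaf 'C' → 'C'
    → '((Z,L),C)'
  → '(J,B,((Z,L),C))'
  leaf 'E' → 'E'
→ '((G,(Q,V)),(J,B,((Z,L),C)),E)'
Final: ((G,(Q,V)),(J,B,((Z,L),C)),E);

Answer: ((G,(Q,V)),(J,B,((Z,L),C)),E);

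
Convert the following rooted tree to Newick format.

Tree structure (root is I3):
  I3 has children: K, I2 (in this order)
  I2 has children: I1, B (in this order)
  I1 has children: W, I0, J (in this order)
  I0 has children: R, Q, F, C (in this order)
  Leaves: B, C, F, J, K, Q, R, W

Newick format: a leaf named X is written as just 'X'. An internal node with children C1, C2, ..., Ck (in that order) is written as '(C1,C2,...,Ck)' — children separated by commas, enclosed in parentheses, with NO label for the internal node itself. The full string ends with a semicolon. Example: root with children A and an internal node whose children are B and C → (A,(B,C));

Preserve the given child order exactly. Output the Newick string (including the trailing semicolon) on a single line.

Answer: (K,((W,(R,Q,F,C),J),B));

Derivation:
internal I3 with children ['K', 'I2']
  leaf 'K' → 'K'
  internal I2 with children ['I1', 'B']
    internal I1 with children ['W', 'I0', 'J']
      leaf 'W' → 'W'
      internal I0 with children ['R', 'Q', 'F', 'C']
        leaf 'R' → 'R'
        leaf 'Q' → 'Q'
        leaf 'F' → 'F'
        leaf 'C' → 'C'
      → '(R,Q,F,C)'
      leaf 'J' → 'J'
    → '(W,(R,Q,F,C),J)'
    leaf 'B' → 'B'
  → '((W,(R,Q,F,C),J),B)'
→ '(K,((W,(R,Q,F,C),J),B))'
Final: (K,((W,(R,Q,F,C),J),B));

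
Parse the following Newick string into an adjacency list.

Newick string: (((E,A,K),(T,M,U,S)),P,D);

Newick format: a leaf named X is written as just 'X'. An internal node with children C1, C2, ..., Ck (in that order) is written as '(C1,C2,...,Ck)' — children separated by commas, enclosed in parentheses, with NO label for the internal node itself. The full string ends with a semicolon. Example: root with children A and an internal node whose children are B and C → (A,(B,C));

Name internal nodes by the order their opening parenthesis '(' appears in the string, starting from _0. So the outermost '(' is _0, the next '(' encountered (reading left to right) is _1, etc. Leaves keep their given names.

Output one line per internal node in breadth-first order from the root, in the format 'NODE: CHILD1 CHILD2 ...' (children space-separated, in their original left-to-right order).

Input: (((E,A,K),(T,M,U,S)),P,D);
Scanning left-to-right, naming '(' by encounter order:
  pos 0: '(' -> open internal node _0 (depth 1)
  pos 1: '(' -> open internal node _1 (depth 2)
  pos 2: '(' -> open internal node _2 (depth 3)
  pos 8: ')' -> close internal node _2 (now at depth 2)
  pos 10: '(' -> open internal node _3 (depth 3)
  pos 18: ')' -> close internal node _3 (now at depth 2)
  pos 19: ')' -> close internal node _1 (now at depth 1)
  pos 24: ')' -> close internal node _0 (now at depth 0)
Total internal nodes: 4
BFS adjacency from root:
  _0: _1 P D
  _1: _2 _3
  _2: E A K
  _3: T M U S

Answer: _0: _1 P D
_1: _2 _3
_2: E A K
_3: T M U S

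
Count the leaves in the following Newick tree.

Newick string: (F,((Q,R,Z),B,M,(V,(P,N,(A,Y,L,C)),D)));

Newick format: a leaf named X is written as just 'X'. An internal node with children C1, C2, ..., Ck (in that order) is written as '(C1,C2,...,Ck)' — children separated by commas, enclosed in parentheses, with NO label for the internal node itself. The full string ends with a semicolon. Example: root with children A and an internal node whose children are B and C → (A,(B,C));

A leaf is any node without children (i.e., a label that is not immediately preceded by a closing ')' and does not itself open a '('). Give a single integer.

Newick: (F,((Q,R,Z),B,M,(V,(P,N,(A,Y,L,C)),D)));
Scan left-to-right; a leaf is any maximal label run not followed by '(':
  pos 1: leaf 'F' → count = 1
  pos 5: leaf 'Q' → count = 2
  pos 7: leaf 'R' → count = 3
  pos 9: leaf 'Z' → count = 4
  pos 12: leaf 'B' → count = 5
  pos 14: leaf 'M' → count = 6
  pos 17: leaf 'V' → count = 7
  pos 20: leaf 'P' → count = 8
  pos 22: leaf 'N' → count = 9
  pos 25: leaf 'A' → count = 10
  pos 27: leaf 'Y' → count = 11
  pos 29: leaf 'L' → count = 12
  pos 31: leaf 'C' → count = 13
  pos 35: leaf 'D' → count = 14
Total leaves: 14

Answer: 14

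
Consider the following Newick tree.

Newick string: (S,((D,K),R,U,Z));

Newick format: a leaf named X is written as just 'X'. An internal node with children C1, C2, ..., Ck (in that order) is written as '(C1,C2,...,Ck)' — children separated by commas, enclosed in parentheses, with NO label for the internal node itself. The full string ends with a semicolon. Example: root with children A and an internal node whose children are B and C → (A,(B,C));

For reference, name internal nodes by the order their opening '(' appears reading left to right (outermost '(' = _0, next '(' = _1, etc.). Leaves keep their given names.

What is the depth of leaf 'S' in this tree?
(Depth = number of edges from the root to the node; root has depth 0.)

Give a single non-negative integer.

Newick: (S,((D,K),R,U,Z));
Naming internals by '(' encounter order: outermost '(' = _0, next = _1, ...
Query node: S
Path from root: _0 -> S
Depth of S: 1 (number of edges from root)

Answer: 1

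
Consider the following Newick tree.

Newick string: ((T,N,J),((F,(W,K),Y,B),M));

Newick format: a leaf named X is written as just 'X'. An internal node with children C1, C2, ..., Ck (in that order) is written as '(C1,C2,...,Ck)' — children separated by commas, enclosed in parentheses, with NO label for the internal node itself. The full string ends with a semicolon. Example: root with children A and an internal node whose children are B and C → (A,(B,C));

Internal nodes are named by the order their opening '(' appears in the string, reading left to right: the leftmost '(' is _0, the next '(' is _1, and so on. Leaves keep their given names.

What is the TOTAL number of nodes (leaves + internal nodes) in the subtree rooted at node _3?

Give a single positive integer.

Answer: 7

Derivation:
Newick: ((T,N,J),((F,(W,K),Y,B),M));
Locate _3: it is the '(' at position 10 (the 4th '(' reading left to right).
Query: subtree rooted at _3
_3: subtree_size = 1 + 6
  F: subtree_size = 1 + 0
  _4: subtree_size = 1 + 2
    W: subtree_size = 1 + 0
    K: subtree_size = 1 + 0
  Y: subtree_size = 1 + 0
  B: subtree_size = 1 + 0
Total subtree size of _3: 7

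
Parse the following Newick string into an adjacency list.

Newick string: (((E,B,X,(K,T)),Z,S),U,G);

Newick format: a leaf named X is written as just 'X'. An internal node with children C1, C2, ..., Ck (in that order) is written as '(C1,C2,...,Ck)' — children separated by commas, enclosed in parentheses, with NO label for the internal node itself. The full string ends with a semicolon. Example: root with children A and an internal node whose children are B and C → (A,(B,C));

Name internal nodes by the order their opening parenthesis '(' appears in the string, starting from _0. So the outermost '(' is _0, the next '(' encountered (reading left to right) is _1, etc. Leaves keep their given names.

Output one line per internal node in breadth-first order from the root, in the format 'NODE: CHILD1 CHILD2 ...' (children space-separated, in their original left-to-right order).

Answer: _0: _1 U G
_1: _2 Z S
_2: E B X _3
_3: K T

Derivation:
Input: (((E,B,X,(K,T)),Z,S),U,G);
Scanning left-to-right, naming '(' by encounter order:
  pos 0: '(' -> open internal node _0 (depth 1)
  pos 1: '(' -> open internal node _1 (depth 2)
  pos 2: '(' -> open internal node _2 (depth 3)
  pos 9: '(' -> open internal node _3 (depth 4)
  pos 13: ')' -> close internal node _3 (now at depth 3)
  pos 14: ')' -> close internal node _2 (now at depth 2)
  pos 19: ')' -> close internal node _1 (now at depth 1)
  pos 24: ')' -> close internal node _0 (now at depth 0)
Total internal nodes: 4
BFS adjacency from root:
  _0: _1 U G
  _1: _2 Z S
  _2: E B X _3
  _3: K T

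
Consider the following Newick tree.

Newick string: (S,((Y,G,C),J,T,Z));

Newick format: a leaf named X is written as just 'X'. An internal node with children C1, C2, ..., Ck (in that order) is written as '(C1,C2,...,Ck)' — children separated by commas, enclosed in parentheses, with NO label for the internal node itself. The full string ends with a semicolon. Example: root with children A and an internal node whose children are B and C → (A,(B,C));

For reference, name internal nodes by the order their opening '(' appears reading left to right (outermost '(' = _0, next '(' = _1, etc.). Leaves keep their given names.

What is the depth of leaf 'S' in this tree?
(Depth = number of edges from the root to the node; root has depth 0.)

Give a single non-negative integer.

Answer: 1

Derivation:
Newick: (S,((Y,G,C),J,T,Z));
Naming internals by '(' encounter order: outermost '(' = _0, next = _1, ...
Query node: S
Path from root: _0 -> S
Depth of S: 1 (number of edges from root)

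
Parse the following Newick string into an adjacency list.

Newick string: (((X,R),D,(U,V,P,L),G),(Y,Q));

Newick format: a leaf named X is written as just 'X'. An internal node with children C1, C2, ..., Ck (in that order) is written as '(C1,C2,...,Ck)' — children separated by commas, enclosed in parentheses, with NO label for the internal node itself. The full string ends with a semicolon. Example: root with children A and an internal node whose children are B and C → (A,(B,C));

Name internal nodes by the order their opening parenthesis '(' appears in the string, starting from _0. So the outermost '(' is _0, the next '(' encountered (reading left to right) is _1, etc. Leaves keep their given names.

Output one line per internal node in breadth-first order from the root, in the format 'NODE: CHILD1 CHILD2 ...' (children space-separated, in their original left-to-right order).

Input: (((X,R),D,(U,V,P,L),G),(Y,Q));
Scanning left-to-right, naming '(' by encounter order:
  pos 0: '(' -> open internal node _0 (depth 1)
  pos 1: '(' -> open internal node _1 (depth 2)
  pos 2: '(' -> open internal node _2 (depth 3)
  pos 6: ')' -> close internal node _2 (now at depth 2)
  pos 10: '(' -> open internal node _3 (depth 3)
  pos 18: ')' -> close internal node _3 (now at depth 2)
  pos 21: ')' -> close internal node _1 (now at depth 1)
  pos 23: '(' -> open internal node _4 (depth 2)
  pos 27: ')' -> close internal node _4 (now at depth 1)
  pos 28: ')' -> close internal node _0 (now at depth 0)
Total internal nodes: 5
BFS adjacency from root:
  _0: _1 _4
  _1: _2 D _3 G
  _4: Y Q
  _2: X R
  _3: U V P L

Answer: _0: _1 _4
_1: _2 D _3 G
_4: Y Q
_2: X R
_3: U V P L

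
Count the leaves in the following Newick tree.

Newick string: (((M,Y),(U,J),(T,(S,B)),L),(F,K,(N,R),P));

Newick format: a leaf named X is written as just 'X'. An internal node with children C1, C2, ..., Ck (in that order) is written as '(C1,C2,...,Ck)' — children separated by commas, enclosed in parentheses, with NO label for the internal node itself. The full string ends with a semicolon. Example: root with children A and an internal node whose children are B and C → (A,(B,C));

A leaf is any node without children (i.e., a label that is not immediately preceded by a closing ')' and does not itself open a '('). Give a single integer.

Answer: 13

Derivation:
Newick: (((M,Y),(U,J),(T,(S,B)),L),(F,K,(N,R),P));
Scan left-to-right; a leaf is any maximal label run not followed by '(':
  pos 3: leaf 'M' → count = 1
  pos 5: leaf 'Y' → count = 2
  pos 9: leaf 'U' → count = 3
  pos 11: leaf 'J' → count = 4
  pos 15: leaf 'T' → count = 5
  pos 18: leaf 'S' → count = 6
  pos 20: leaf 'B' → count = 7
  pos 24: leaf 'L' → count = 8
  pos 28: leaf 'F' → count = 9
  pos 30: leaf 'K' → count = 10
  pos 33: leaf 'N' → count = 11
  pos 35: leaf 'R' → count = 12
  pos 38: leaf 'P' → count = 13
Total leaves: 13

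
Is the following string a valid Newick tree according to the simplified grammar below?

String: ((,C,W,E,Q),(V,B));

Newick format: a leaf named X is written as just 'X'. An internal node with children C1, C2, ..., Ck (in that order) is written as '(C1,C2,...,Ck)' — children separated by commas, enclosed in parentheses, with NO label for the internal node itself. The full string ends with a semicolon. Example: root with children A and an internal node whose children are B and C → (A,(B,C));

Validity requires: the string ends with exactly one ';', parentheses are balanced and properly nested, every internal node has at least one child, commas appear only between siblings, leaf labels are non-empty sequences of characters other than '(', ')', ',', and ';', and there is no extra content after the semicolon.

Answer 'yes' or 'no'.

Input: ((,C,W,E,Q),(V,B));
Paren balance: 3 '(' vs 3 ')' OK
Ends with single ';': True
Full parse: FAILS (empty leaf label at pos 2)
Valid: False

Answer: no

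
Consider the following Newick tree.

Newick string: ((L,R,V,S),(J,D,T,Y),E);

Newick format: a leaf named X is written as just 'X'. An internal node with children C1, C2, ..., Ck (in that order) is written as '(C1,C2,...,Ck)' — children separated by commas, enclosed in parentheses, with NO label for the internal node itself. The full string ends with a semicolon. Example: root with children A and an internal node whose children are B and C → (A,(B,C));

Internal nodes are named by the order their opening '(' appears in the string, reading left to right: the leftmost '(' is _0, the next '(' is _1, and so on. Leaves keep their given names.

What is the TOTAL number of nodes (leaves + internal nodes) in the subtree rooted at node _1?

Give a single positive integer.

Answer: 5

Derivation:
Newick: ((L,R,V,S),(J,D,T,Y),E);
Locate _1: it is the '(' at position 1 (the 2nd '(' reading left to right).
Query: subtree rooted at _1
_1: subtree_size = 1 + 4
  L: subtree_size = 1 + 0
  R: subtree_size = 1 + 0
  V: subtree_size = 1 + 0
  S: subtree_size = 1 + 0
Total subtree size of _1: 5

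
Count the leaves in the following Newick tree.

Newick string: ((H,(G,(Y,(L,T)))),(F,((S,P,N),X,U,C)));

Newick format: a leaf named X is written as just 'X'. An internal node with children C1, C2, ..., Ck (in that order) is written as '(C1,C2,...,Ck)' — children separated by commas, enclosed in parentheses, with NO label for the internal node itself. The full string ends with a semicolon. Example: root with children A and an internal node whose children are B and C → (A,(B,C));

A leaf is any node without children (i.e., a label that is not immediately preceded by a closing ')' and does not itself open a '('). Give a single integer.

Newick: ((H,(G,(Y,(L,T)))),(F,((S,P,N),X,U,C)));
Scan left-to-right; a leaf is any maximal label run not followed by '(':
  pos 2: leaf 'H' → count = 1
  pos 5: leaf 'G' → count = 2
  pos 8: leaf 'Y' → count = 3
  pos 11: leaf 'L' → count = 4
  pos 13: leaf 'T' → count = 5
  pos 20: leaf 'F' → count = 6
  pos 24: leaf 'S' → count = 7
  pos 26: leaf 'P' → count = 8
  pos 28: leaf 'N' → count = 9
  pos 31: leaf 'X' → count = 10
  pos 33: leaf 'U' → count = 11
  pos 35: leaf 'C' → count = 12
Total leaves: 12

Answer: 12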